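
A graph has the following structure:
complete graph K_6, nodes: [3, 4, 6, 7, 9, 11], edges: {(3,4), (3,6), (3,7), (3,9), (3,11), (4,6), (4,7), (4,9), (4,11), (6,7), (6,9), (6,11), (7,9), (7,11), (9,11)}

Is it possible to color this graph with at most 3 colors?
No, G is not 3-colorable

The clique on vertices [3, 4, 6, 7, 9, 11] has size 6 > 3, so it alone needs 6 colors.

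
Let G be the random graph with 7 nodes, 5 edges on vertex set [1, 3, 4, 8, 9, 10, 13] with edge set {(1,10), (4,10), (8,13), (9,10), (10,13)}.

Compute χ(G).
Clique number ω(G) = 2 (lower bound: χ ≥ ω).
The graph is bipartite (no odd cycle), so 2 colors suffice: χ(G) = 2.
A valid 2-coloring: color 1: [3, 8, 10]; color 2: [1, 4, 9, 13].

χ(G) = 2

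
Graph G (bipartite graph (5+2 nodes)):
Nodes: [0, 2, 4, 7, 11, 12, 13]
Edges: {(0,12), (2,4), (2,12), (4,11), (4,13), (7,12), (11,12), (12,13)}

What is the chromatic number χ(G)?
Clique number ω(G) = 2 (lower bound: χ ≥ ω).
The graph is bipartite (no odd cycle), so 2 colors suffice: χ(G) = 2.
A valid 2-coloring: color 1: [4, 12]; color 2: [0, 2, 7, 11, 13].

χ(G) = 2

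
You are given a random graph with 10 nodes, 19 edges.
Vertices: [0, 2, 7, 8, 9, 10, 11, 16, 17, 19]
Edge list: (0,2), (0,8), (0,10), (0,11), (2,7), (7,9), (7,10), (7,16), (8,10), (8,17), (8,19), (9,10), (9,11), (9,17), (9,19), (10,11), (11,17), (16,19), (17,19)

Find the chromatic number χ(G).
χ(G) = 4

Clique number ω(G) = 3 (lower bound: χ ≥ ω).
Suppose a proper 3-coloring c exists. The clique [0, 8, 10] takes 3 distinct colors; by symmetry let c(0) = 1, c(8) = 2, c(10) = 3.
- Vertex 11: neighbors [0, 10] already have colors [1, 3] ⇒ c(11) = 2.
- Vertex 9: neighbors [11, 10] already have colors [2, 3] ⇒ c(9) = 1.
- Vertex 7: neighbors [9, 10] already have colors [1, 3] ⇒ c(7) = 2.
- Vertex 19: neighbors [9, 8] already have colors [1, 2] ⇒ c(19) = 3.
- Vertex 17: neighbors [9, 8, 19] already have colors [1, 2, 3] — all 3 colors blocked. Contradiction.
The forced assignments end in a contradiction, so G has no proper 3-coloring (χ ≥ 4).
The coloring below uses 4 colors, so χ(G) = 4.
A valid 4-coloring: color 1: [0, 9, 16]; color 2: [2, 10, 19]; color 3: [7, 8, 11]; color 4: [17].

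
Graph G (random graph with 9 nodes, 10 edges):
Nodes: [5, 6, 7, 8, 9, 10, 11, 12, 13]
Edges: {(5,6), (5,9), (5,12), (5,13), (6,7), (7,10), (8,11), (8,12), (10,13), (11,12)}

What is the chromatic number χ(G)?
Clique number ω(G) = 3 (lower bound: χ ≥ ω).
The clique on [8, 11, 12] has size 3, forcing χ ≥ 3, and the coloring below uses 3 colors, so χ(G) = 3.
A valid 3-coloring: color 1: [5, 7, 8]; color 2: [6, 9, 12, 13]; color 3: [10, 11].

χ(G) = 3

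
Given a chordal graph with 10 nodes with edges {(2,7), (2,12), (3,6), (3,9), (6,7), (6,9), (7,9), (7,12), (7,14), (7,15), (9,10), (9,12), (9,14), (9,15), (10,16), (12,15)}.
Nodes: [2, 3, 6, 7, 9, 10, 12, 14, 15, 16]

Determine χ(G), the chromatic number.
Clique number ω(G) = 4 (lower bound: χ ≥ ω).
The clique on [7, 9, 12, 15] has size 4, forcing χ ≥ 4, and the coloring below uses 4 colors, so χ(G) = 4.
A valid 4-coloring: color 1: [2, 9, 16]; color 2: [3, 7, 10]; color 3: [6, 12, 14]; color 4: [15].

χ(G) = 4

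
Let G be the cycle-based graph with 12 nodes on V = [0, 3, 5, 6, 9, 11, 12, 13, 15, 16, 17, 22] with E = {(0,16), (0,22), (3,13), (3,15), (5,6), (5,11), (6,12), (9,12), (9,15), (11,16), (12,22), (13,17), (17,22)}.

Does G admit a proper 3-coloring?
A valid 3-coloring: color 1: [5, 9, 13, 16, 22]; color 2: [0, 11, 12, 15, 17]; color 3: [3, 6].
(χ(G) = 3 ≤ 3.)

Yes, G is 3-colorable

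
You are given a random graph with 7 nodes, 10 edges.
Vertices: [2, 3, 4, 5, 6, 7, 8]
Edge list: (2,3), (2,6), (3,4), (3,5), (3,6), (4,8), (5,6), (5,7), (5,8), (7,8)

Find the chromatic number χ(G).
χ(G) = 3

Clique number ω(G) = 3 (lower bound: χ ≥ ω).
The clique on [5, 7, 8] has size 3, forcing χ ≥ 3, and the coloring below uses 3 colors, so χ(G) = 3.
A valid 3-coloring: color 1: [3, 8]; color 2: [2, 4, 5]; color 3: [6, 7].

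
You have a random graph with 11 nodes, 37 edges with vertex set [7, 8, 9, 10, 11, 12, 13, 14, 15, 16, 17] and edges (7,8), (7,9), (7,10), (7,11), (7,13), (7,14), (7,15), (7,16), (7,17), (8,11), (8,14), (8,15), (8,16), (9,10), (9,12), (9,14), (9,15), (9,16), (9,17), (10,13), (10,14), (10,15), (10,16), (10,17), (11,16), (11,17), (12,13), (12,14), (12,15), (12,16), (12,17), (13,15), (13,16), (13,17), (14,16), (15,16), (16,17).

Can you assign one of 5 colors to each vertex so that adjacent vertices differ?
Yes, G is 5-colorable

A valid 5-coloring: color 1: [16]; color 2: [7, 12]; color 3: [14, 15, 17]; color 4: [9, 11, 13]; color 5: [8, 10].
(χ(G) = 5 ≤ 5.)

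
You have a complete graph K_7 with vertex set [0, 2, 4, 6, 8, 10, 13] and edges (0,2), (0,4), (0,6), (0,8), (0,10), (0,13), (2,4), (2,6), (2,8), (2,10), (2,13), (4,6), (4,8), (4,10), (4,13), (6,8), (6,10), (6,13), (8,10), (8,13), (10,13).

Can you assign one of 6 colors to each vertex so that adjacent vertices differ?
No, G is not 6-colorable

The clique on vertices [0, 2, 4, 6, 8, 10, 13] has size 7 > 6, so it alone needs 7 colors.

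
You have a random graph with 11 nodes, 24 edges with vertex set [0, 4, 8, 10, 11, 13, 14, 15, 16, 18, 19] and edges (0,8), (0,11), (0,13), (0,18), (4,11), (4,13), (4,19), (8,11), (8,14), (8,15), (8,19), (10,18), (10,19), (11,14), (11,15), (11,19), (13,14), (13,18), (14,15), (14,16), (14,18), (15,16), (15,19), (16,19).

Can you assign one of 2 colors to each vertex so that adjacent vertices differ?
No, G is not 2-colorable

The clique on vertices [8, 11, 15, 19] has size 4 > 2, so it alone needs 4 colors.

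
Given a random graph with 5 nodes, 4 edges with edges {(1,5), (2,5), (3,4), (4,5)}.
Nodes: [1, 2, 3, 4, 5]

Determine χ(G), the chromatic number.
Clique number ω(G) = 2 (lower bound: χ ≥ ω).
The graph is bipartite (no odd cycle), so 2 colors suffice: χ(G) = 2.
A valid 2-coloring: color 1: [3, 5]; color 2: [1, 2, 4].

χ(G) = 2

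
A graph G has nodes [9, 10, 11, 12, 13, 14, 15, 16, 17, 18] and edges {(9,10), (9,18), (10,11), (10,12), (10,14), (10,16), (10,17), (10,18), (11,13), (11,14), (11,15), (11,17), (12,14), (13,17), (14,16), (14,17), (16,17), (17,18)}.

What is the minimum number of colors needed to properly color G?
χ(G) = 4

Clique number ω(G) = 4 (lower bound: χ ≥ ω).
The clique on [10, 14, 16, 17] has size 4, forcing χ ≥ 4, and the coloring below uses 4 colors, so χ(G) = 4.
A valid 4-coloring: color 1: [10, 13, 15]; color 2: [9, 12, 17]; color 3: [14, 18]; color 4: [11, 16].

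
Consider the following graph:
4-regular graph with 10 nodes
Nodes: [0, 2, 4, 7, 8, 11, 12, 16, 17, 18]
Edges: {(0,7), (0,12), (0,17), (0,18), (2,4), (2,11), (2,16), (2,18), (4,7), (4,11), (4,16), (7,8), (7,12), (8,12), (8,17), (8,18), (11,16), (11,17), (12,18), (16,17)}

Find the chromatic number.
χ(G) = 4

Clique number ω(G) = 4 (lower bound: χ ≥ ω).
The clique on [2, 4, 11, 16] has size 4, forcing χ ≥ 4, and the coloring below uses 4 colors, so χ(G) = 4.
A valid 4-coloring: color 1: [4, 17, 18]; color 2: [7, 16]; color 3: [11, 12]; color 4: [0, 2, 8].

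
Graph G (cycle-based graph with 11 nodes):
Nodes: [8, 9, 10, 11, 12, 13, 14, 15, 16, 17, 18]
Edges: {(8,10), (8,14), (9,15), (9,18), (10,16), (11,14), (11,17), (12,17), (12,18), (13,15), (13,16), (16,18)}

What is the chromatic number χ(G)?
χ(G) = 3

Clique number ω(G) = 2 (lower bound: χ ≥ ω).
Odd cycle [16, 13, 15, 9, 18] needs 3 colors (χ ≥ 3).
The coloring below uses 3 colors, so χ(G) = 3.
A valid 3-coloring: color 1: [10, 13, 14, 17, 18]; color 2: [8, 9, 11, 12, 16]; color 3: [15].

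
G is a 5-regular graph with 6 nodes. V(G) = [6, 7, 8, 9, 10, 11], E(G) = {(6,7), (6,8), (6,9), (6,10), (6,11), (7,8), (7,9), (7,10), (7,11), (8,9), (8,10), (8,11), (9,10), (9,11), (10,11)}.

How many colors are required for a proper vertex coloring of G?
Clique number ω(G) = 6 (lower bound: χ ≥ ω).
The clique on [6, 7, 8, 9, 10, 11] has size 6, forcing χ ≥ 6, and the coloring below uses 6 colors, so χ(G) = 6.
A valid 6-coloring: color 1: [10]; color 2: [11]; color 3: [6]; color 4: [7]; color 5: [8]; color 6: [9].

χ(G) = 6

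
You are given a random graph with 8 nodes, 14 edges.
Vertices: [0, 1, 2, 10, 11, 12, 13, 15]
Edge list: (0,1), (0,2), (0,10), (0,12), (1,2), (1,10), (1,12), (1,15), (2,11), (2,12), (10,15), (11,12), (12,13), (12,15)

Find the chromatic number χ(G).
Clique number ω(G) = 4 (lower bound: χ ≥ ω).
The clique on [0, 1, 2, 12] has size 4, forcing χ ≥ 4, and the coloring below uses 4 colors, so χ(G) = 4.
A valid 4-coloring: color 1: [10, 12]; color 2: [1, 11, 13]; color 3: [0, 15]; color 4: [2].

χ(G) = 4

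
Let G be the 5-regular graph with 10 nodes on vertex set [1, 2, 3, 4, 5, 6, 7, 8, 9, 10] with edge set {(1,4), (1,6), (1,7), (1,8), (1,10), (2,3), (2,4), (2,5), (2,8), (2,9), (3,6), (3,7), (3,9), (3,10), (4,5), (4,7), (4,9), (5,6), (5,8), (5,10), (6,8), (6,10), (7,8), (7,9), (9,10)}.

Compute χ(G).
Clique number ω(G) = 3 (lower bound: χ ≥ ω).
Suppose a proper 3-coloring c exists. The clique [1, 4, 7] takes 3 distinct colors; by symmetry let c(1) = 1, c(4) = 2, c(7) = 3.
- Vertex 8: neighbors [1, 7] already have colors [1, 3] ⇒ c(8) = 2.
- Vertex 6: neighbors [1, 8] already have colors [1, 2] ⇒ c(6) = 3.
- Vertex 9: neighbors [4, 7] already have colors [2, 3] ⇒ c(9) = 1.
- Vertex 2: neighbors [9, 4] already have colors [1, 2] ⇒ c(2) = 3.
- Vertex 10: neighbors [1, 6] already have colors [1, 3] ⇒ c(10) = 2.
- Vertex 3: neighbors [9, 10, 2] already have colors [1, 2, 3] — all 3 colors blocked. Contradiction.
The forced assignments end in a contradiction, so G has no proper 3-coloring (χ ≥ 4).
The coloring below uses 4 colors, so χ(G) = 4.
A valid 4-coloring: color 1: [4, 8, 10]; color 2: [1, 5, 9]; color 3: [2, 6, 7]; color 4: [3].

χ(G) = 4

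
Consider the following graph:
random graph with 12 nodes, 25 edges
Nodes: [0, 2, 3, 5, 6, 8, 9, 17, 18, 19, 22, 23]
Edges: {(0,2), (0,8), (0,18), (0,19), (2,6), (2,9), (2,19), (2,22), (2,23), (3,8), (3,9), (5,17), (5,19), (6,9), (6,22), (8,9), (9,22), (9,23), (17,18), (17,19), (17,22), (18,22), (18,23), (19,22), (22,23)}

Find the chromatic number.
χ(G) = 4

Clique number ω(G) = 4 (lower bound: χ ≥ ω).
The clique on [2, 6, 9, 22] has size 4, forcing χ ≥ 4, and the coloring below uses 4 colors, so χ(G) = 4.
A valid 4-coloring: color 1: [0, 3, 5, 22]; color 2: [9, 18, 19]; color 3: [2, 8, 17]; color 4: [6, 23].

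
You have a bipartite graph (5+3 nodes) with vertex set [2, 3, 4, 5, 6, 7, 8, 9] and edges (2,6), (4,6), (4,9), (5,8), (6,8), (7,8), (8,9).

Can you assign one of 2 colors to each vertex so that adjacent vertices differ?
Yes, G is 2-colorable

A valid 2-coloring: color 1: [2, 3, 4, 8]; color 2: [5, 6, 7, 9].
(χ(G) = 2 ≤ 2.)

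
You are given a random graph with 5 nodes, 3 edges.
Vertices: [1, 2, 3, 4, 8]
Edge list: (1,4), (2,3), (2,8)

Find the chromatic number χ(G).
χ(G) = 2

Clique number ω(G) = 2 (lower bound: χ ≥ ω).
The graph is bipartite (no odd cycle), so 2 colors suffice: χ(G) = 2.
A valid 2-coloring: color 1: [2, 4]; color 2: [1, 3, 8].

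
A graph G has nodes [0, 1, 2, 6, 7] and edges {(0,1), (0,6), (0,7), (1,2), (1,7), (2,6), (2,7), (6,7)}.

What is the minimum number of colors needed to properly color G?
χ(G) = 3

Clique number ω(G) = 3 (lower bound: χ ≥ ω).
The clique on [0, 1, 7] has size 3, forcing χ ≥ 3, and the coloring below uses 3 colors, so χ(G) = 3.
A valid 3-coloring: color 1: [7]; color 2: [1, 6]; color 3: [0, 2].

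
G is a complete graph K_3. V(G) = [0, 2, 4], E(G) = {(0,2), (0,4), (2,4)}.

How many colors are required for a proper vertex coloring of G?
χ(G) = 3

Clique number ω(G) = 3 (lower bound: χ ≥ ω).
The clique on [0, 2, 4] has size 3, forcing χ ≥ 3, and the coloring below uses 3 colors, so χ(G) = 3.
A valid 3-coloring: color 1: [2]; color 2: [4]; color 3: [0].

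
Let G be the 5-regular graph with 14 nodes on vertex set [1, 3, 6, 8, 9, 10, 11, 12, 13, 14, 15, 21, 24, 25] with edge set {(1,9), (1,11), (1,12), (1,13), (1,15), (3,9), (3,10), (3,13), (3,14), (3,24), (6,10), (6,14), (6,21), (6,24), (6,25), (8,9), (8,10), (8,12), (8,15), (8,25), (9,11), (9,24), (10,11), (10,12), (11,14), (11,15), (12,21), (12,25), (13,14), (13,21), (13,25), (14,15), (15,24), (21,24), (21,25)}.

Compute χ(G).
Clique number ω(G) = 3 (lower bound: χ ≥ ω).
The clique on [1, 9, 11] has size 3, forcing χ ≥ 3, and the coloring below uses 3 colors, so χ(G) = 3.
A valid 3-coloring: color 1: [1, 10, 14, 24, 25]; color 2: [6, 9, 12, 13, 15]; color 3: [3, 8, 11, 21].

χ(G) = 3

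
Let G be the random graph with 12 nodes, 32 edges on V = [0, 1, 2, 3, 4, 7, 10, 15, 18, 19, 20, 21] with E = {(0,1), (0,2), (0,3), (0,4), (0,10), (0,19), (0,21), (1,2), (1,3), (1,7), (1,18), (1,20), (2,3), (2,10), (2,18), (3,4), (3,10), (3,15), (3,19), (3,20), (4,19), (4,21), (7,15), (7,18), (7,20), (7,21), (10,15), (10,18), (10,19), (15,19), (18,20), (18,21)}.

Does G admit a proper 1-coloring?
No, G is not 1-colorable

The clique on vertices [1, 7, 18, 20] has size 4 > 1, so it alone needs 4 colors.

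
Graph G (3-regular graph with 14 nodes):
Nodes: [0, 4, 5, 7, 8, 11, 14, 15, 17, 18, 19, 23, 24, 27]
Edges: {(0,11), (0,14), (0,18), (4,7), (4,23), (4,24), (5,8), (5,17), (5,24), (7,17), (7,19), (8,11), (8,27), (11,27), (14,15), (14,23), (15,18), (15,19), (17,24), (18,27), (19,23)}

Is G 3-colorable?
Yes, G is 3-colorable

A valid 3-coloring: color 1: [0, 7, 8, 15, 23, 24]; color 2: [4, 11, 14, 17, 18, 19]; color 3: [5, 27].
(χ(G) = 3 ≤ 3.)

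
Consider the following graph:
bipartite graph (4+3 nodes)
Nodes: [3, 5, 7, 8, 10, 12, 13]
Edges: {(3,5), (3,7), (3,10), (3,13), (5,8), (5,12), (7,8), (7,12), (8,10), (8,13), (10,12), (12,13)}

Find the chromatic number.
χ(G) = 2

Clique number ω(G) = 2 (lower bound: χ ≥ ω).
The graph is bipartite (no odd cycle), so 2 colors suffice: χ(G) = 2.
A valid 2-coloring: color 1: [3, 8, 12]; color 2: [5, 7, 10, 13].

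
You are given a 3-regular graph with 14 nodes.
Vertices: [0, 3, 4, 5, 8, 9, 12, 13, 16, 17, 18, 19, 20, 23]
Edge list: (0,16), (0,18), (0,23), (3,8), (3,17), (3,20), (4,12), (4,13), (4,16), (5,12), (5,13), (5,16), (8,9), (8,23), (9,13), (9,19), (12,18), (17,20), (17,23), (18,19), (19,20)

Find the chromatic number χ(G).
Clique number ω(G) = 3 (lower bound: χ ≥ ω).
The clique on [3, 17, 20] has size 3, forcing χ ≥ 3, and the coloring below uses 3 colors, so χ(G) = 3.
A valid 3-coloring: color 1: [3, 12, 13, 16, 19, 23]; color 2: [4, 5, 8, 17, 18]; color 3: [0, 9, 20].

χ(G) = 3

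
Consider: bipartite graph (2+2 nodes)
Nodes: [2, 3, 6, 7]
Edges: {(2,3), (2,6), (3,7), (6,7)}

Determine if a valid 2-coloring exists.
Yes, G is 2-colorable

A valid 2-coloring: color 1: [3, 6]; color 2: [2, 7].
(χ(G) = 2 ≤ 2.)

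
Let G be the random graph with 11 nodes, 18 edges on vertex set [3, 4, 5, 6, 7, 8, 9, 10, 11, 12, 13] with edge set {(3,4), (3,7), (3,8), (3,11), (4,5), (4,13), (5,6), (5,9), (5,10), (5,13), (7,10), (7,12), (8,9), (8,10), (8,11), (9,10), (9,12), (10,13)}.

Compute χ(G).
Clique number ω(G) = 3 (lower bound: χ ≥ ω).
The clique on [3, 8, 11] has size 3, forcing χ ≥ 3, and the coloring below uses 3 colors, so χ(G) = 3.
A valid 3-coloring: color 1: [4, 6, 10, 11, 12]; color 2: [5, 7, 8]; color 3: [3, 9, 13].

χ(G) = 3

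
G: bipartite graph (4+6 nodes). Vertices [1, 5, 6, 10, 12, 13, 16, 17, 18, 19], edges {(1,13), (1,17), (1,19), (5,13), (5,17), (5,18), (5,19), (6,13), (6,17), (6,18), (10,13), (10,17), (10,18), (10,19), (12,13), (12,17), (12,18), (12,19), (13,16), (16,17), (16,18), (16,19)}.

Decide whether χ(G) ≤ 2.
A valid 2-coloring: color 1: [13, 17, 18, 19]; color 2: [1, 5, 6, 10, 12, 16].
(χ(G) = 2 ≤ 2.)

Yes, G is 2-colorable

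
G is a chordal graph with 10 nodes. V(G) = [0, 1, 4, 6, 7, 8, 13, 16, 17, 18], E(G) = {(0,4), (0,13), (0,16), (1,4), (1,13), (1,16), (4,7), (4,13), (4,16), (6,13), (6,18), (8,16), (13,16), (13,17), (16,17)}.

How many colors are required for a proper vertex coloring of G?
Clique number ω(G) = 4 (lower bound: χ ≥ ω).
The clique on [0, 4, 13, 16] has size 4, forcing χ ≥ 4, and the coloring below uses 4 colors, so χ(G) = 4.
A valid 4-coloring: color 1: [6, 7, 16]; color 2: [8, 13, 18]; color 3: [4, 17]; color 4: [0, 1].

χ(G) = 4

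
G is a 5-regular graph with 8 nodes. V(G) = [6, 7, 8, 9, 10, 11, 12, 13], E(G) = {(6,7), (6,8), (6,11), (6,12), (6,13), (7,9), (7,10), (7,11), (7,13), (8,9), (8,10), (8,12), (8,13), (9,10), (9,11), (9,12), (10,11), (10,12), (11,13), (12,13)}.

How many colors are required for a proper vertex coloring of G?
χ(G) = 4

Clique number ω(G) = 4 (lower bound: χ ≥ ω).
The clique on [8, 9, 10, 12] has size 4, forcing χ ≥ 4, and the coloring below uses 4 colors, so χ(G) = 4.
A valid 4-coloring: color 1: [8, 11]; color 2: [6, 9]; color 3: [7, 12]; color 4: [10, 13].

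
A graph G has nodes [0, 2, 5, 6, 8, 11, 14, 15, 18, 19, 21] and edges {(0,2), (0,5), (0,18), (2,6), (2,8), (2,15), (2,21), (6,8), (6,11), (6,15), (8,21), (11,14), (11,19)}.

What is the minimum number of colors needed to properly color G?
χ(G) = 3

Clique number ω(G) = 3 (lower bound: χ ≥ ω).
The clique on [2, 8, 21] has size 3, forcing χ ≥ 3, and the coloring below uses 3 colors, so χ(G) = 3.
A valid 3-coloring: color 1: [2, 5, 11, 18]; color 2: [0, 6, 14, 19, 21]; color 3: [8, 15].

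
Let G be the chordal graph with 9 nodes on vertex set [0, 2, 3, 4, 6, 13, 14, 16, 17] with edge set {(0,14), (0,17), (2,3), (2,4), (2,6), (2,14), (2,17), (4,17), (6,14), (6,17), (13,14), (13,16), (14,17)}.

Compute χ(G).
χ(G) = 4

Clique number ω(G) = 4 (lower bound: χ ≥ ω).
The clique on [2, 6, 14, 17] has size 4, forcing χ ≥ 4, and the coloring below uses 4 colors, so χ(G) = 4.
A valid 4-coloring: color 1: [3, 13, 17]; color 2: [4, 14, 16]; color 3: [0, 2]; color 4: [6].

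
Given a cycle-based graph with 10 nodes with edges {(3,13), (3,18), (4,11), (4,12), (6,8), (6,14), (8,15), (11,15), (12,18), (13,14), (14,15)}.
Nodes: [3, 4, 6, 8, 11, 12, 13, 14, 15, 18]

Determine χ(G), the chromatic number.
Clique number ω(G) = 2 (lower bound: χ ≥ ω).
The graph is bipartite (no odd cycle), so 2 colors suffice: χ(G) = 2.
A valid 2-coloring: color 1: [3, 8, 11, 12, 14]; color 2: [4, 6, 13, 15, 18].

χ(G) = 2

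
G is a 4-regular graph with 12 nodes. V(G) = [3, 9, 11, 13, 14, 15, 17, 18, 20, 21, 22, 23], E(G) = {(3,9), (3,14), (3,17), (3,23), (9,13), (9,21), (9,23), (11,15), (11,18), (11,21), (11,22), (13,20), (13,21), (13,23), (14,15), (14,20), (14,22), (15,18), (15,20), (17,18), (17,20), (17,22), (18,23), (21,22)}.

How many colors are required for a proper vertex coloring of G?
χ(G) = 4

Clique number ω(G) = 3 (lower bound: χ ≥ ω).
Suppose a proper 3-coloring c exists. The clique [3, 9, 23] takes 3 distinct colors; by symmetry let c(3) = 1, c(9) = 2, c(23) = 3.
- Vertex 13: neighbors [9, 23] already have colors [2, 3] ⇒ c(13) = 1.
- Vertex 21: neighbors [13, 9] already have colors [1, 2] ⇒ c(21) = 3.
- Vertex 11: neighbors [21] already have colors [3]; try each remaining color.
- Case c(11) = 1:
  - Vertex 18: neighbors [11, 23] already have colors [1, 3] ⇒ c(18) = 2.
  - Vertex 15: neighbors [11, 18] already have colors [1, 2] ⇒ c(15) = 3.
  - Vertex 14: neighbors [3, 15] already have colors [1, 3] ⇒ c(14) = 2.
  - Vertex 20: neighbors [13, 14, 15] already have colors [1, 2, 3] — all 3 colors blocked. Contradiction.
- Case c(11) = 2:
  - Vertex 18: neighbors [11, 23] already have colors [2, 3] ⇒ c(18) = 1.
  - Vertex 15: neighbors [18, 11] already have colors [1, 2] ⇒ c(15) = 3.
  - Vertex 14: neighbors [3, 15] already have colors [1, 3] ⇒ c(14) = 2.
  - Vertex 20: neighbors [13, 14, 15] already have colors [1, 2, 3] — all 3 colors blocked. Contradiction.
Every case ends in a contradiction, so G has no proper 3-coloring (χ ≥ 4).
The coloring below uses 4 colors, so χ(G) = 4.
A valid 4-coloring: color 1: [9, 11, 20]; color 2: [15, 17, 21, 23]; color 3: [3, 13, 18, 22]; color 4: [14].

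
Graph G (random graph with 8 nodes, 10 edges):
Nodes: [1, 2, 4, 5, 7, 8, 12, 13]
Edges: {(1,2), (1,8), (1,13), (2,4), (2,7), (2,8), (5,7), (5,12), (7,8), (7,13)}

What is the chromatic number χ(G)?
Clique number ω(G) = 3 (lower bound: χ ≥ ω).
The clique on [1, 2, 8] has size 3, forcing χ ≥ 3, and the coloring below uses 3 colors, so χ(G) = 3.
A valid 3-coloring: color 1: [2, 5, 13]; color 2: [1, 4, 7, 12]; color 3: [8].

χ(G) = 3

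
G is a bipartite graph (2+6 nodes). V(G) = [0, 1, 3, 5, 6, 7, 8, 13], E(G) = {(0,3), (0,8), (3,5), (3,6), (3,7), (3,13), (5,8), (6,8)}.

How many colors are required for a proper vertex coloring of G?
χ(G) = 2

Clique number ω(G) = 2 (lower bound: χ ≥ ω).
The graph is bipartite (no odd cycle), so 2 colors suffice: χ(G) = 2.
A valid 2-coloring: color 1: [1, 3, 8]; color 2: [0, 5, 6, 7, 13].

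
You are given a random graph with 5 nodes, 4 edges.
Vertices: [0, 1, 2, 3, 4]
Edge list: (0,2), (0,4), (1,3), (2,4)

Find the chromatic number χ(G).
χ(G) = 3

Clique number ω(G) = 3 (lower bound: χ ≥ ω).
The clique on [0, 2, 4] has size 3, forcing χ ≥ 3, and the coloring below uses 3 colors, so χ(G) = 3.
A valid 3-coloring: color 1: [1, 2]; color 2: [0, 3]; color 3: [4].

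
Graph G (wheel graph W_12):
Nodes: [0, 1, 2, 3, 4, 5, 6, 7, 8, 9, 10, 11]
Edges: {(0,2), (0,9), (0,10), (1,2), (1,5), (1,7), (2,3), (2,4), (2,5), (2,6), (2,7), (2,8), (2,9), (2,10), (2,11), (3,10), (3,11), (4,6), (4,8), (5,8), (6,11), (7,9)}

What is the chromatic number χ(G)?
Clique number ω(G) = 3 (lower bound: χ ≥ ω).
Odd cycle [8, 5, 1, 7, 9, 0, 10, 3, 11, 6, 4] needs 3 colors (χ ≥ 3).
Vertex 2 is adjacent to every vertex of [0, 1, 3, 4, 5, 6, 7, 8, 9, 10, 11], which already need 3 colors among themselves, so 2 needs a new color (χ ≥ 4).
The coloring below uses 4 colors, so χ(G) = 4.
A valid 4-coloring: color 1: [2]; color 2: [1, 6, 8, 9, 10]; color 3: [0, 3, 4, 5, 7]; color 4: [11].

χ(G) = 4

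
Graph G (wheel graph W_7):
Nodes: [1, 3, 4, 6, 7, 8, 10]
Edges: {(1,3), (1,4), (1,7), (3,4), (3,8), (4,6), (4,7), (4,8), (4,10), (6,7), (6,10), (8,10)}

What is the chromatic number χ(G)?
χ(G) = 3

Clique number ω(G) = 3 (lower bound: χ ≥ ω).
The clique on [4, 8, 10] has size 3, forcing χ ≥ 3, and the coloring below uses 3 colors, so χ(G) = 3.
A valid 3-coloring: color 1: [4]; color 2: [3, 7, 10]; color 3: [1, 6, 8].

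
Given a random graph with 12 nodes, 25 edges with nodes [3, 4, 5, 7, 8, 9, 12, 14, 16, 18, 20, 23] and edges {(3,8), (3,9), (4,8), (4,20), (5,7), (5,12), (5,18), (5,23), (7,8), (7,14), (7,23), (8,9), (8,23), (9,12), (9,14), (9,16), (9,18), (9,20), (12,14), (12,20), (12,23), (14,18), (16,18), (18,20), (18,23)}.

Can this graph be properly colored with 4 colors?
Yes, G is 4-colorable

A valid 4-coloring: color 1: [4, 7, 9]; color 2: [8, 12, 18]; color 3: [3, 5, 14, 16, 20]; color 4: [23].
(χ(G) = 3 ≤ 4.)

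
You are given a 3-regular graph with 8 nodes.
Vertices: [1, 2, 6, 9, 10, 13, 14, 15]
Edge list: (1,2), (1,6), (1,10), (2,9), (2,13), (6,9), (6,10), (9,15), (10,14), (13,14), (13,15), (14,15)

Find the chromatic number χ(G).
Clique number ω(G) = 3 (lower bound: χ ≥ ω).
The clique on [1, 6, 10] has size 3, forcing χ ≥ 3, and the coloring below uses 3 colors, so χ(G) = 3.
A valid 3-coloring: color 1: [1, 9, 14]; color 2: [2, 6, 15]; color 3: [10, 13].

χ(G) = 3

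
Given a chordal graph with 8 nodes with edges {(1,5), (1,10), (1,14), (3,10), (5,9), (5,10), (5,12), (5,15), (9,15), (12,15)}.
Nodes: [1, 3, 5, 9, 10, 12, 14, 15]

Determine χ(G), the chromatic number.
χ(G) = 3

Clique number ω(G) = 3 (lower bound: χ ≥ ω).
The clique on [1, 5, 10] has size 3, forcing χ ≥ 3, and the coloring below uses 3 colors, so χ(G) = 3.
A valid 3-coloring: color 1: [3, 5, 14]; color 2: [10, 15]; color 3: [1, 9, 12].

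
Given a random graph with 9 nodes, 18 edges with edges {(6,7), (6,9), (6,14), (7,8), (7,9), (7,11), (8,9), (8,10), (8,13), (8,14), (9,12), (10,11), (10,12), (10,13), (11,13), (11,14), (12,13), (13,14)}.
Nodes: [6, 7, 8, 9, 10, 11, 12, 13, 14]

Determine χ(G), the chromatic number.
Clique number ω(G) = 3 (lower bound: χ ≥ ω).
The clique on [7, 8, 9] has size 3, forcing χ ≥ 3, and the coloring below uses 3 colors, so χ(G) = 3.
A valid 3-coloring: color 1: [6, 8, 11, 12]; color 2: [9, 13]; color 3: [7, 10, 14].

χ(G) = 3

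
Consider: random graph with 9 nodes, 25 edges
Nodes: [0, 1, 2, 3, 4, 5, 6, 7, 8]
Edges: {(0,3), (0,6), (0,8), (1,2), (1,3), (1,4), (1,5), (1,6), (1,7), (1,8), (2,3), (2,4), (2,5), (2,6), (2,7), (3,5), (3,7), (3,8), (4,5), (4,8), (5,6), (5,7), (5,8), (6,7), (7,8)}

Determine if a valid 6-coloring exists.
Yes, G is 6-colorable

A valid 6-coloring: color 1: [0, 1]; color 2: [5]; color 3: [2, 8]; color 4: [3, 4, 6]; color 5: [7].
(χ(G) = 5 ≤ 6.)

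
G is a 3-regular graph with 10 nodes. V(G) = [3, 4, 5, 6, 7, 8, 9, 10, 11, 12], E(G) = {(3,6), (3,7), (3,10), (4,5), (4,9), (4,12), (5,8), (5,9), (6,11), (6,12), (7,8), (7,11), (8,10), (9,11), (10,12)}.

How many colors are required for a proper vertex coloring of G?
χ(G) = 3

Clique number ω(G) = 3 (lower bound: χ ≥ ω).
The clique on [4, 5, 9] has size 3, forcing χ ≥ 3, and the coloring below uses 3 colors, so χ(G) = 3.
A valid 3-coloring: color 1: [3, 5, 11, 12]; color 2: [4, 6, 7, 10]; color 3: [8, 9].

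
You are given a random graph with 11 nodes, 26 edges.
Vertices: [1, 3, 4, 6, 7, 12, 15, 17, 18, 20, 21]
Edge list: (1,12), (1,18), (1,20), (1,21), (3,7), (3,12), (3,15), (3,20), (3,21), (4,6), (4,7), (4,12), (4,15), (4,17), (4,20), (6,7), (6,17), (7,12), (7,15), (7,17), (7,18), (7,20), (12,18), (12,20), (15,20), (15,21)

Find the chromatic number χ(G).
χ(G) = 4

Clique number ω(G) = 4 (lower bound: χ ≥ ω).
The clique on [3, 7, 12, 20] has size 4, forcing χ ≥ 4, and the coloring below uses 4 colors, so χ(G) = 4.
A valid 4-coloring: color 1: [1, 7]; color 2: [6, 18, 20, 21]; color 3: [12, 15, 17]; color 4: [3, 4].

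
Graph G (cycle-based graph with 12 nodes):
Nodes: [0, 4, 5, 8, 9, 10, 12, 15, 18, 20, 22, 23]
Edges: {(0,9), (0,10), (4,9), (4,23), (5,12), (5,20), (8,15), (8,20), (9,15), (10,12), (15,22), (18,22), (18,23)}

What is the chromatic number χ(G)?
χ(G) = 2

Clique number ω(G) = 2 (lower bound: χ ≥ ω).
The graph is bipartite (no odd cycle), so 2 colors suffice: χ(G) = 2.
A valid 2-coloring: color 1: [5, 8, 9, 10, 22, 23]; color 2: [0, 4, 12, 15, 18, 20].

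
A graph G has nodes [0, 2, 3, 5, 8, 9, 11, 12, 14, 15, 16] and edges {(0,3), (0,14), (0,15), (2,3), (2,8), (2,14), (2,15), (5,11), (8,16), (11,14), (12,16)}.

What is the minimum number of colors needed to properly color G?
χ(G) = 2

Clique number ω(G) = 2 (lower bound: χ ≥ ω).
The graph is bipartite (no odd cycle), so 2 colors suffice: χ(G) = 2.
A valid 2-coloring: color 1: [0, 2, 9, 11, 16]; color 2: [3, 5, 8, 12, 14, 15].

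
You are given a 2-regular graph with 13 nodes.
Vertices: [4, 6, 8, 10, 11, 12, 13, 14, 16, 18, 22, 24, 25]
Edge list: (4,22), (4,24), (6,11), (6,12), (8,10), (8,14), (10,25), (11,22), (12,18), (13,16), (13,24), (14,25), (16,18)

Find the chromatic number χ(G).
Clique number ω(G) = 2 (lower bound: χ ≥ ω).
Odd cycle [22, 4, 24, 13, 16, 18, 12, 6, 11] needs 3 colors (χ ≥ 3).
The coloring below uses 3 colors, so χ(G) = 3.
A valid 3-coloring: color 1: [4, 6, 8, 13, 18, 25]; color 2: [10, 12, 14, 16, 22, 24]; color 3: [11].

χ(G) = 3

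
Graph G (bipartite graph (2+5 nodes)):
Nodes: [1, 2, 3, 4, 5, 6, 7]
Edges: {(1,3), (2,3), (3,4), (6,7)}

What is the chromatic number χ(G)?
χ(G) = 2

Clique number ω(G) = 2 (lower bound: χ ≥ ω).
The graph is bipartite (no odd cycle), so 2 colors suffice: χ(G) = 2.
A valid 2-coloring: color 1: [3, 5, 7]; color 2: [1, 2, 4, 6].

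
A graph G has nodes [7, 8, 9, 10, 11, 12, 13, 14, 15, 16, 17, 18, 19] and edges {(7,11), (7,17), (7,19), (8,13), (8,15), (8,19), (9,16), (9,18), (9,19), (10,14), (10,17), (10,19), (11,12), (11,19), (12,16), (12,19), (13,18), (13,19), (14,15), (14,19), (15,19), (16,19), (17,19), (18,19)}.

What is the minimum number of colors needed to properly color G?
χ(G) = 3

Clique number ω(G) = 3 (lower bound: χ ≥ ω).
The clique on [7, 17, 19] has size 3, forcing χ ≥ 3, and the coloring below uses 3 colors, so χ(G) = 3.
A valid 3-coloring: color 1: [19]; color 2: [8, 11, 14, 16, 17, 18]; color 3: [7, 9, 10, 12, 13, 15].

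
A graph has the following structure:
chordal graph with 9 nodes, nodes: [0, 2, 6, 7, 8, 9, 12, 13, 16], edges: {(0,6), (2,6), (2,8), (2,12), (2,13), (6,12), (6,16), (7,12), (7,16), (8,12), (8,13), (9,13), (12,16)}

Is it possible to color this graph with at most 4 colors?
Yes, G is 4-colorable

A valid 4-coloring: color 1: [0, 12, 13]; color 2: [6, 7, 8, 9]; color 3: [2, 16].
(χ(G) = 3 ≤ 4.)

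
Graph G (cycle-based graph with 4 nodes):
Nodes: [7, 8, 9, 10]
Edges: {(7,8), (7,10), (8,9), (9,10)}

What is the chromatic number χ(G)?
χ(G) = 2

Clique number ω(G) = 2 (lower bound: χ ≥ ω).
The graph is bipartite (no odd cycle), so 2 colors suffice: χ(G) = 2.
A valid 2-coloring: color 1: [8, 10]; color 2: [7, 9].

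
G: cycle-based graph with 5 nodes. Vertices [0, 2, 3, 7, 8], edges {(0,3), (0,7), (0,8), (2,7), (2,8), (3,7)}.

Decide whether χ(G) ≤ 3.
Yes, G is 3-colorable

A valid 3-coloring: color 1: [0, 2]; color 2: [7, 8]; color 3: [3].
(χ(G) = 3 ≤ 3.)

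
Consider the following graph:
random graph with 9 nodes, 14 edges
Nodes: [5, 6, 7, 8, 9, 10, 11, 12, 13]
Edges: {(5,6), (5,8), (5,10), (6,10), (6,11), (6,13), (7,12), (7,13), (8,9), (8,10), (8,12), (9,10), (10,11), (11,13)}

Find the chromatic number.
Clique number ω(G) = 3 (lower bound: χ ≥ ω).
The clique on [8, 9, 10] has size 3, forcing χ ≥ 3, and the coloring below uses 3 colors, so χ(G) = 3.
A valid 3-coloring: color 1: [10, 12, 13]; color 2: [6, 7, 8]; color 3: [5, 9, 11].

χ(G) = 3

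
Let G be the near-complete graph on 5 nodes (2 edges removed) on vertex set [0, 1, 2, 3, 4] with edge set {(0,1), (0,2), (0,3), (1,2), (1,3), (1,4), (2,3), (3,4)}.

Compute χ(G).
χ(G) = 4

Clique number ω(G) = 4 (lower bound: χ ≥ ω).
The clique on [0, 1, 2, 3] has size 4, forcing χ ≥ 4, and the coloring below uses 4 colors, so χ(G) = 4.
A valid 4-coloring: color 1: [1]; color 2: [3]; color 3: [2, 4]; color 4: [0].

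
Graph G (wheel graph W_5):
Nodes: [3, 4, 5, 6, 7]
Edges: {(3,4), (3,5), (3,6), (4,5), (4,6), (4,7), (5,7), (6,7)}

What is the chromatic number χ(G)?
χ(G) = 3

Clique number ω(G) = 3 (lower bound: χ ≥ ω).
The clique on [3, 4, 5] has size 3, forcing χ ≥ 3, and the coloring below uses 3 colors, so χ(G) = 3.
A valid 3-coloring: color 1: [4]; color 2: [5, 6]; color 3: [3, 7].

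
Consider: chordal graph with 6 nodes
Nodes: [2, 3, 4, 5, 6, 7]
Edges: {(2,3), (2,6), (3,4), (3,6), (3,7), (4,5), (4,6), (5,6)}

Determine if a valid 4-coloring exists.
A valid 4-coloring: color 1: [3, 5]; color 2: [6, 7]; color 3: [2, 4].
(χ(G) = 3 ≤ 4.)

Yes, G is 4-colorable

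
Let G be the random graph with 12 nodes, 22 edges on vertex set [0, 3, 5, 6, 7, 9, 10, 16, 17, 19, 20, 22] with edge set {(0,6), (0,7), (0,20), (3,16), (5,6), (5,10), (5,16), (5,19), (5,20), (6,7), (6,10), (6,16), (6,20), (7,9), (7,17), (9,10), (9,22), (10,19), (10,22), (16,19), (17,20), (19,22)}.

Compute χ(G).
Clique number ω(G) = 3 (lower bound: χ ≥ ω).
The clique on [0, 6, 20] has size 3, forcing χ ≥ 3, and the coloring below uses 3 colors, so χ(G) = 3.
A valid 3-coloring: color 1: [3, 6, 9, 17, 19]; color 2: [0, 5, 22]; color 3: [7, 10, 16, 20].

χ(G) = 3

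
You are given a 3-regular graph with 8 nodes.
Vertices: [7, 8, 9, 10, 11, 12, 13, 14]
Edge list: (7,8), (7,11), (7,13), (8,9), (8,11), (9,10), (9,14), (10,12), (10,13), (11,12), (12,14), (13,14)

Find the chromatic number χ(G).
Clique number ω(G) = 3 (lower bound: χ ≥ ω).
The clique on [7, 8, 11] has size 3, forcing χ ≥ 3, and the coloring below uses 3 colors, so χ(G) = 3.
A valid 3-coloring: color 1: [7, 10, 14]; color 2: [8, 12, 13]; color 3: [9, 11].

χ(G) = 3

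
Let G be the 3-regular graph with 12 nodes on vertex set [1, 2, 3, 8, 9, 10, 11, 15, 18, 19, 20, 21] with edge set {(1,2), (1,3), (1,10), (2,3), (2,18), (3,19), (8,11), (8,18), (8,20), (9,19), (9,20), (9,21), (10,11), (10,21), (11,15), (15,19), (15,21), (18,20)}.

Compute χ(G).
Clique number ω(G) = 3 (lower bound: χ ≥ ω).
The clique on [1, 2, 3] has size 3, forcing χ ≥ 3, and the coloring below uses 3 colors, so χ(G) = 3.
A valid 3-coloring: color 1: [1, 9, 11, 18]; color 2: [3, 8, 10, 15]; color 3: [2, 19, 20, 21].

χ(G) = 3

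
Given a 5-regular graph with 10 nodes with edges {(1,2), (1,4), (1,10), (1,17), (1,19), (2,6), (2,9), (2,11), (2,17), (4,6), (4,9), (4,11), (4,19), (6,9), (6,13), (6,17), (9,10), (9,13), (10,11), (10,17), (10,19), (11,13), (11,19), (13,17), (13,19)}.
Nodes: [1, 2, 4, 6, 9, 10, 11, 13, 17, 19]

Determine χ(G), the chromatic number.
Clique number ω(G) = 3 (lower bound: χ ≥ ω).
The clique on [1, 2, 17] has size 3, forcing χ ≥ 3, and the coloring below uses 3 colors, so χ(G) = 3.
A valid 3-coloring: color 1: [2, 4, 10, 13]; color 2: [9, 17, 19]; color 3: [1, 6, 11].

χ(G) = 3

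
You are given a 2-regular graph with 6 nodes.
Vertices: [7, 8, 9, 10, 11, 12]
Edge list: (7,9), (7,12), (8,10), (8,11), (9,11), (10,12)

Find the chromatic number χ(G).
Clique number ω(G) = 2 (lower bound: χ ≥ ω).
The graph is bipartite (no odd cycle), so 2 colors suffice: χ(G) = 2.
A valid 2-coloring: color 1: [8, 9, 12]; color 2: [7, 10, 11].

χ(G) = 2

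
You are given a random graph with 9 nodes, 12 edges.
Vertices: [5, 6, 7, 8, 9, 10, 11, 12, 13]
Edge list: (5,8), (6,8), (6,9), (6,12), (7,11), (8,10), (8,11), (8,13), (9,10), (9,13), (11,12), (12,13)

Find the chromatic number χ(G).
Clique number ω(G) = 2 (lower bound: χ ≥ ω).
The graph is bipartite (no odd cycle), so 2 colors suffice: χ(G) = 2.
A valid 2-coloring: color 1: [7, 8, 9, 12]; color 2: [5, 6, 10, 11, 13].

χ(G) = 2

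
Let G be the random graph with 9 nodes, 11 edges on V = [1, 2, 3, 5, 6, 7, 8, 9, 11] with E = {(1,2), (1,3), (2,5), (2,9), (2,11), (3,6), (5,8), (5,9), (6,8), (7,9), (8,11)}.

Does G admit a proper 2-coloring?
No, G is not 2-colorable

The clique on vertices [2, 5, 9] has size 3 > 2, so it alone needs 3 colors.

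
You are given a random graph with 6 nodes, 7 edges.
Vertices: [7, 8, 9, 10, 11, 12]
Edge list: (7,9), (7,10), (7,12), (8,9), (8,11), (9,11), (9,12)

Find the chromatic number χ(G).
χ(G) = 3

Clique number ω(G) = 3 (lower bound: χ ≥ ω).
The clique on [8, 9, 11] has size 3, forcing χ ≥ 3, and the coloring below uses 3 colors, so χ(G) = 3.
A valid 3-coloring: color 1: [9, 10]; color 2: [7, 11]; color 3: [8, 12].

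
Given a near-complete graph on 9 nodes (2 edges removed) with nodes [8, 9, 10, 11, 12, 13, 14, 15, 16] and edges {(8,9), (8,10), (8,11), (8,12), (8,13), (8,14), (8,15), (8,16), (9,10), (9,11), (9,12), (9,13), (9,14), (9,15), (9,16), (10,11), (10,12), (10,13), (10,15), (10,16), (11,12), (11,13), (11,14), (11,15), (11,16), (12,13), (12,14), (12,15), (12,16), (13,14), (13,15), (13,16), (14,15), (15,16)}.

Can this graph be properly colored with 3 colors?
The clique on vertices [8, 9, 10, 11, 12, 13, 15, 16] has size 8 > 3, so it alone needs 8 colors.

No, G is not 3-colorable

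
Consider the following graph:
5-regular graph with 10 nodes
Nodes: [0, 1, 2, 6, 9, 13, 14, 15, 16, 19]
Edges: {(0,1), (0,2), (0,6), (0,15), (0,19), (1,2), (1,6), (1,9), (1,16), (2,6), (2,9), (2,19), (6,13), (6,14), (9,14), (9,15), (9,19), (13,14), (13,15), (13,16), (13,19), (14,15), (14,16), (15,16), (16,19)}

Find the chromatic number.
Clique number ω(G) = 4 (lower bound: χ ≥ ω).
The clique on [0, 1, 2, 6] has size 4, forcing χ ≥ 4, and the coloring below uses 4 colors, so χ(G) = 4.
A valid 4-coloring: color 1: [6, 9, 16]; color 2: [0, 13]; color 3: [2, 15]; color 4: [1, 14, 19].

χ(G) = 4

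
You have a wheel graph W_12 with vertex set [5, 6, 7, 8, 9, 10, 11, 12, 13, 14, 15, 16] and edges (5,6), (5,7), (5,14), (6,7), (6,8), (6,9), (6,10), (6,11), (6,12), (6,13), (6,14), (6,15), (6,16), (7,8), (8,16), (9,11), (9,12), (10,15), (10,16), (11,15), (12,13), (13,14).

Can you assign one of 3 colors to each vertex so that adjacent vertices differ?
Odd cycle [15, 10, 16, 8, 7, 5, 14, 13, 12, 9, 11] needs 3 colors (χ ≥ 3).
Vertex 6 is adjacent to every vertex of [5, 7, 8, 9, 10, 11, 12, 13, 14, 15, 16], which already need 3 colors among themselves, so 6 needs a new color (χ ≥ 4).
Hence χ(G) ≥ 4 > 3, so no proper 3-coloring exists.

No, G is not 3-colorable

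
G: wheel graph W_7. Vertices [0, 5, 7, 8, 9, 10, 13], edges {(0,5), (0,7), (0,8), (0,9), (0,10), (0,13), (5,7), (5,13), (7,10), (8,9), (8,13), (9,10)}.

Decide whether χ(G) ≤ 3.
Yes, G is 3-colorable

A valid 3-coloring: color 1: [0]; color 2: [7, 9, 13]; color 3: [5, 8, 10].
(χ(G) = 3 ≤ 3.)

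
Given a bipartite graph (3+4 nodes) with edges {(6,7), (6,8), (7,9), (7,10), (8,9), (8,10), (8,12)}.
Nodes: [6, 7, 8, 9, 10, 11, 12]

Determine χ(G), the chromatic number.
Clique number ω(G) = 2 (lower bound: χ ≥ ω).
The graph is bipartite (no odd cycle), so 2 colors suffice: χ(G) = 2.
A valid 2-coloring: color 1: [7, 8, 11]; color 2: [6, 9, 10, 12].

χ(G) = 2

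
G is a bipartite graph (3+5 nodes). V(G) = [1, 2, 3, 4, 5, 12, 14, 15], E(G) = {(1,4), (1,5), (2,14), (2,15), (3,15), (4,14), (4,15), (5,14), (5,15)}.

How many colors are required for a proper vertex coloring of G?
χ(G) = 2

Clique number ω(G) = 2 (lower bound: χ ≥ ω).
The graph is bipartite (no odd cycle), so 2 colors suffice: χ(G) = 2.
A valid 2-coloring: color 1: [1, 12, 14, 15]; color 2: [2, 3, 4, 5].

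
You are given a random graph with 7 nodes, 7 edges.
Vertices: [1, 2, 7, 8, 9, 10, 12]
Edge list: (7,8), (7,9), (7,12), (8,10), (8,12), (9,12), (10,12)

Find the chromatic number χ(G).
Clique number ω(G) = 3 (lower bound: χ ≥ ω).
The clique on [8, 10, 12] has size 3, forcing χ ≥ 3, and the coloring below uses 3 colors, so χ(G) = 3.
A valid 3-coloring: color 1: [1, 2, 12]; color 2: [8, 9]; color 3: [7, 10].

χ(G) = 3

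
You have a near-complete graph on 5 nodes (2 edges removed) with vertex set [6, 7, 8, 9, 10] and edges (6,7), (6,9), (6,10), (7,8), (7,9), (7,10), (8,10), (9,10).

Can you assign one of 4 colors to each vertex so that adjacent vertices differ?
Yes, G is 4-colorable

A valid 4-coloring: color 1: [7]; color 2: [10]; color 3: [6, 8]; color 4: [9].
(χ(G) = 4 ≤ 4.)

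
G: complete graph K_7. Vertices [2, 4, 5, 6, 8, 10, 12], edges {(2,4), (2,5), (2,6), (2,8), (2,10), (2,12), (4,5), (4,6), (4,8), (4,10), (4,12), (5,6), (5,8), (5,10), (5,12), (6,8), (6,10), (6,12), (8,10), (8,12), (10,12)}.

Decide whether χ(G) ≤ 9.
Yes, G is 9-colorable

A valid 9-coloring: color 1: [6]; color 2: [10]; color 3: [12]; color 4: [4]; color 5: [2]; color 6: [8]; color 7: [5].
(χ(G) = 7 ≤ 9.)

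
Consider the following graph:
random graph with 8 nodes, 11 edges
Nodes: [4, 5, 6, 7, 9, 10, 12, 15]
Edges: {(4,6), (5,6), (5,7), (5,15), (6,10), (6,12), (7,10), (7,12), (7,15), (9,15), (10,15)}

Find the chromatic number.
Clique number ω(G) = 3 (lower bound: χ ≥ ω).
The clique on [7, 10, 15] has size 3, forcing χ ≥ 3, and the coloring below uses 3 colors, so χ(G) = 3.
A valid 3-coloring: color 1: [6, 15]; color 2: [4, 5, 9, 10, 12]; color 3: [7].

χ(G) = 3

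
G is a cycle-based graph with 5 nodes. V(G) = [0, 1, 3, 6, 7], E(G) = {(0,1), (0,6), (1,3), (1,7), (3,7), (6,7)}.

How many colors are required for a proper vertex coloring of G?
Clique number ω(G) = 3 (lower bound: χ ≥ ω).
The clique on [1, 3, 7] has size 3, forcing χ ≥ 3, and the coloring below uses 3 colors, so χ(G) = 3.
A valid 3-coloring: color 1: [1, 6]; color 2: [0, 7]; color 3: [3].

χ(G) = 3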